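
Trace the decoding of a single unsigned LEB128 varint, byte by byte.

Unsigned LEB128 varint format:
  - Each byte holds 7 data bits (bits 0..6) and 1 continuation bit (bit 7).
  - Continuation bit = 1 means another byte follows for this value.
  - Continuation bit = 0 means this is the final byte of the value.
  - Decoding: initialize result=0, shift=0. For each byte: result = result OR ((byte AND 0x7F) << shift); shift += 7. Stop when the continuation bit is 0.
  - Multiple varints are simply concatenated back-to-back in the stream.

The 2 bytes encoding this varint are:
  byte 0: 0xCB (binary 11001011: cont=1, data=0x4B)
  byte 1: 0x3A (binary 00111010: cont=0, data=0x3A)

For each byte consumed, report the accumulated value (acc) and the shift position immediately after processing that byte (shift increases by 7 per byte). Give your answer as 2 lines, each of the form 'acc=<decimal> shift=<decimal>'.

byte 0=0xCB: payload=0x4B=75, contrib = 75<<0 = 75; acc -> 75, shift -> 7
byte 1=0x3A: payload=0x3A=58, contrib = 58<<7 = 7424; acc -> 7499, shift -> 14

Answer: acc=75 shift=7
acc=7499 shift=14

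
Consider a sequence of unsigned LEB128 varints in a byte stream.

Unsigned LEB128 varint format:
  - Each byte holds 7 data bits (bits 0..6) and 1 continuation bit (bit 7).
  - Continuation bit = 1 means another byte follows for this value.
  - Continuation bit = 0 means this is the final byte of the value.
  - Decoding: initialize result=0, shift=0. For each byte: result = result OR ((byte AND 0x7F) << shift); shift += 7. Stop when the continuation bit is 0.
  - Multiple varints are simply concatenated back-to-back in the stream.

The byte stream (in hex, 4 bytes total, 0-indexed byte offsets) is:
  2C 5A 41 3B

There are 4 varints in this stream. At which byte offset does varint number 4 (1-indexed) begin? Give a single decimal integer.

Answer: 3

Derivation:
  byte[0]=0x2C cont=0 payload=0x2C=44: acc |= 44<<0 -> acc=44 shift=7 [end]
Varint 1: bytes[0:1] = 2C -> value 44 (1 byte(s))
  byte[1]=0x5A cont=0 payload=0x5A=90: acc |= 90<<0 -> acc=90 shift=7 [end]
Varint 2: bytes[1:2] = 5A -> value 90 (1 byte(s))
  byte[2]=0x41 cont=0 payload=0x41=65: acc |= 65<<0 -> acc=65 shift=7 [end]
Varint 3: bytes[2:3] = 41 -> value 65 (1 byte(s))
  byte[3]=0x3B cont=0 payload=0x3B=59: acc |= 59<<0 -> acc=59 shift=7 [end]
Varint 4: bytes[3:4] = 3B -> value 59 (1 byte(s))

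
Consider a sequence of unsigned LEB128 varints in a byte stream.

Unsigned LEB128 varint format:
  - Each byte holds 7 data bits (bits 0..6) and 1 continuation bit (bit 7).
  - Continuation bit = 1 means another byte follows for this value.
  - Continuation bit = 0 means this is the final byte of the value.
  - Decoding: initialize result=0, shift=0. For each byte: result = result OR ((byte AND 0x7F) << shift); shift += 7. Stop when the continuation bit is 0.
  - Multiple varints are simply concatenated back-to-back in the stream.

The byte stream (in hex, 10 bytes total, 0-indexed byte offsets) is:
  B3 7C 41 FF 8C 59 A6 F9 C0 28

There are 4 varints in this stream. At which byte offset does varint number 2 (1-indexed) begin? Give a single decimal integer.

  byte[0]=0xB3 cont=1 payload=0x33=51: acc |= 51<<0 -> acc=51 shift=7
  byte[1]=0x7C cont=0 payload=0x7C=124: acc |= 124<<7 -> acc=15923 shift=14 [end]
Varint 1: bytes[0:2] = B3 7C -> value 15923 (2 byte(s))
  byte[2]=0x41 cont=0 payload=0x41=65: acc |= 65<<0 -> acc=65 shift=7 [end]
Varint 2: bytes[2:3] = 41 -> value 65 (1 byte(s))
  byte[3]=0xFF cont=1 payload=0x7F=127: acc |= 127<<0 -> acc=127 shift=7
  byte[4]=0x8C cont=1 payload=0x0C=12: acc |= 12<<7 -> acc=1663 shift=14
  byte[5]=0x59 cont=0 payload=0x59=89: acc |= 89<<14 -> acc=1459839 shift=21 [end]
Varint 3: bytes[3:6] = FF 8C 59 -> value 1459839 (3 byte(s))
  byte[6]=0xA6 cont=1 payload=0x26=38: acc |= 38<<0 -> acc=38 shift=7
  byte[7]=0xF9 cont=1 payload=0x79=121: acc |= 121<<7 -> acc=15526 shift=14
  byte[8]=0xC0 cont=1 payload=0x40=64: acc |= 64<<14 -> acc=1064102 shift=21
  byte[9]=0x28 cont=0 payload=0x28=40: acc |= 40<<21 -> acc=84950182 shift=28 [end]
Varint 4: bytes[6:10] = A6 F9 C0 28 -> value 84950182 (4 byte(s))

Answer: 2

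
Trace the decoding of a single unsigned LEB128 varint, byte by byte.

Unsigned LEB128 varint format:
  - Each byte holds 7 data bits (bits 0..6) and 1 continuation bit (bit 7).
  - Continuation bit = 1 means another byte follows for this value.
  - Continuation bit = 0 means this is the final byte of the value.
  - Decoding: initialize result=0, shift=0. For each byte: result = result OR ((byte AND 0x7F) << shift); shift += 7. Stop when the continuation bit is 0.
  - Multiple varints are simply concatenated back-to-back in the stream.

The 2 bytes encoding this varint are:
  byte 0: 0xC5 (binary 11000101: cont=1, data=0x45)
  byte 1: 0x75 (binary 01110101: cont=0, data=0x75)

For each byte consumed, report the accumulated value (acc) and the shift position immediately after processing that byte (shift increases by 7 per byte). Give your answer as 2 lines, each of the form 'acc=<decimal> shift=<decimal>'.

byte 0=0xC5: payload=0x45=69, contrib = 69<<0 = 69; acc -> 69, shift -> 7
byte 1=0x75: payload=0x75=117, contrib = 117<<7 = 14976; acc -> 15045, shift -> 14

Answer: acc=69 shift=7
acc=15045 shift=14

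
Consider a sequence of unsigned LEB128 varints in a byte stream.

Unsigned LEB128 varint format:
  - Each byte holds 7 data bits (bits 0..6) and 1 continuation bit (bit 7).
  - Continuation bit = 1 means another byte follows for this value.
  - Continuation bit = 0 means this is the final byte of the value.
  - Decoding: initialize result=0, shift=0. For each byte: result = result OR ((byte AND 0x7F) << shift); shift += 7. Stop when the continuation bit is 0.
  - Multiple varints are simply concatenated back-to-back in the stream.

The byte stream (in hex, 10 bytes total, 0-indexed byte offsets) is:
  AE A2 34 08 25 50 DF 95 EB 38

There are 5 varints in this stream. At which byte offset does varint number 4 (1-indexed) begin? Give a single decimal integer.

  byte[0]=0xAE cont=1 payload=0x2E=46: acc |= 46<<0 -> acc=46 shift=7
  byte[1]=0xA2 cont=1 payload=0x22=34: acc |= 34<<7 -> acc=4398 shift=14
  byte[2]=0x34 cont=0 payload=0x34=52: acc |= 52<<14 -> acc=856366 shift=21 [end]
Varint 1: bytes[0:3] = AE A2 34 -> value 856366 (3 byte(s))
  byte[3]=0x08 cont=0 payload=0x08=8: acc |= 8<<0 -> acc=8 shift=7 [end]
Varint 2: bytes[3:4] = 08 -> value 8 (1 byte(s))
  byte[4]=0x25 cont=0 payload=0x25=37: acc |= 37<<0 -> acc=37 shift=7 [end]
Varint 3: bytes[4:5] = 25 -> value 37 (1 byte(s))
  byte[5]=0x50 cont=0 payload=0x50=80: acc |= 80<<0 -> acc=80 shift=7 [end]
Varint 4: bytes[5:6] = 50 -> value 80 (1 byte(s))
  byte[6]=0xDF cont=1 payload=0x5F=95: acc |= 95<<0 -> acc=95 shift=7
  byte[7]=0x95 cont=1 payload=0x15=21: acc |= 21<<7 -> acc=2783 shift=14
  byte[8]=0xEB cont=1 payload=0x6B=107: acc |= 107<<14 -> acc=1755871 shift=21
  byte[9]=0x38 cont=0 payload=0x38=56: acc |= 56<<21 -> acc=119196383 shift=28 [end]
Varint 5: bytes[6:10] = DF 95 EB 38 -> value 119196383 (4 byte(s))

Answer: 5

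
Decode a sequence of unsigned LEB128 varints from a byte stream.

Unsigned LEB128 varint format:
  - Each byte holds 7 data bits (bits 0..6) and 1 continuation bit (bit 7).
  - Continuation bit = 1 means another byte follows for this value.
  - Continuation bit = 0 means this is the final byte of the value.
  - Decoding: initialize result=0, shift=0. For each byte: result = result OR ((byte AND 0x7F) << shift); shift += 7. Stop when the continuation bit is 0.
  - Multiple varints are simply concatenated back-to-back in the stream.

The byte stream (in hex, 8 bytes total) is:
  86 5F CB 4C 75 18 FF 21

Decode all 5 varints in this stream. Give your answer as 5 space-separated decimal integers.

Answer: 12166 9803 117 24 4351

Derivation:
  byte[0]=0x86 cont=1 payload=0x06=6: acc |= 6<<0 -> acc=6 shift=7
  byte[1]=0x5F cont=0 payload=0x5F=95: acc |= 95<<7 -> acc=12166 shift=14 [end]
Varint 1: bytes[0:2] = 86 5F -> value 12166 (2 byte(s))
  byte[2]=0xCB cont=1 payload=0x4B=75: acc |= 75<<0 -> acc=75 shift=7
  byte[3]=0x4C cont=0 payload=0x4C=76: acc |= 76<<7 -> acc=9803 shift=14 [end]
Varint 2: bytes[2:4] = CB 4C -> value 9803 (2 byte(s))
  byte[4]=0x75 cont=0 payload=0x75=117: acc |= 117<<0 -> acc=117 shift=7 [end]
Varint 3: bytes[4:5] = 75 -> value 117 (1 byte(s))
  byte[5]=0x18 cont=0 payload=0x18=24: acc |= 24<<0 -> acc=24 shift=7 [end]
Varint 4: bytes[5:6] = 18 -> value 24 (1 byte(s))
  byte[6]=0xFF cont=1 payload=0x7F=127: acc |= 127<<0 -> acc=127 shift=7
  byte[7]=0x21 cont=0 payload=0x21=33: acc |= 33<<7 -> acc=4351 shift=14 [end]
Varint 5: bytes[6:8] = FF 21 -> value 4351 (2 byte(s))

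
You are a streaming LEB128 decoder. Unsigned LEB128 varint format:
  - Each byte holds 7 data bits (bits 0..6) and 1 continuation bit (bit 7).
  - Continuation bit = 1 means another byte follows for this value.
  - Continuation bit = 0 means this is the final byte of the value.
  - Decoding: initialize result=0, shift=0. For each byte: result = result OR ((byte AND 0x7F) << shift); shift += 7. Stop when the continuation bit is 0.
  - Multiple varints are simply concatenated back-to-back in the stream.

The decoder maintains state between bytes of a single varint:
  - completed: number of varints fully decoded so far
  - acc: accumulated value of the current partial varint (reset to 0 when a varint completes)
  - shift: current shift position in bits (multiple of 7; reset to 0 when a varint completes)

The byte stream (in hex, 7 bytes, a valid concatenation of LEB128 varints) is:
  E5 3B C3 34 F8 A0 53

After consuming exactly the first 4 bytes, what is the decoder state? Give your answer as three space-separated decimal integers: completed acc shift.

Answer: 2 0 0

Derivation:
byte[0]=0xE5 cont=1 payload=0x65: acc |= 101<<0 -> completed=0 acc=101 shift=7
byte[1]=0x3B cont=0 payload=0x3B: varint #1 complete (value=7653); reset -> completed=1 acc=0 shift=0
byte[2]=0xC3 cont=1 payload=0x43: acc |= 67<<0 -> completed=1 acc=67 shift=7
byte[3]=0x34 cont=0 payload=0x34: varint #2 complete (value=6723); reset -> completed=2 acc=0 shift=0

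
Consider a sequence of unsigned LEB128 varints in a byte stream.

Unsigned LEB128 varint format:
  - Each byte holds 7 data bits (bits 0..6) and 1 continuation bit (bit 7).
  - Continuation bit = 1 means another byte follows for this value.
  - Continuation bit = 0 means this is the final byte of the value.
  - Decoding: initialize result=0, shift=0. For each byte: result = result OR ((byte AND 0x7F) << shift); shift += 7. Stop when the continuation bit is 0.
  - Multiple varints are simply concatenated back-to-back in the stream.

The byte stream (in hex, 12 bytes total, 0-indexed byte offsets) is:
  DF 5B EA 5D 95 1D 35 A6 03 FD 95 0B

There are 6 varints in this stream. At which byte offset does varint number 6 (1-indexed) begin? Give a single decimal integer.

  byte[0]=0xDF cont=1 payload=0x5F=95: acc |= 95<<0 -> acc=95 shift=7
  byte[1]=0x5B cont=0 payload=0x5B=91: acc |= 91<<7 -> acc=11743 shift=14 [end]
Varint 1: bytes[0:2] = DF 5B -> value 11743 (2 byte(s))
  byte[2]=0xEA cont=1 payload=0x6A=106: acc |= 106<<0 -> acc=106 shift=7
  byte[3]=0x5D cont=0 payload=0x5D=93: acc |= 93<<7 -> acc=12010 shift=14 [end]
Varint 2: bytes[2:4] = EA 5D -> value 12010 (2 byte(s))
  byte[4]=0x95 cont=1 payload=0x15=21: acc |= 21<<0 -> acc=21 shift=7
  byte[5]=0x1D cont=0 payload=0x1D=29: acc |= 29<<7 -> acc=3733 shift=14 [end]
Varint 3: bytes[4:6] = 95 1D -> value 3733 (2 byte(s))
  byte[6]=0x35 cont=0 payload=0x35=53: acc |= 53<<0 -> acc=53 shift=7 [end]
Varint 4: bytes[6:7] = 35 -> value 53 (1 byte(s))
  byte[7]=0xA6 cont=1 payload=0x26=38: acc |= 38<<0 -> acc=38 shift=7
  byte[8]=0x03 cont=0 payload=0x03=3: acc |= 3<<7 -> acc=422 shift=14 [end]
Varint 5: bytes[7:9] = A6 03 -> value 422 (2 byte(s))
  byte[9]=0xFD cont=1 payload=0x7D=125: acc |= 125<<0 -> acc=125 shift=7
  byte[10]=0x95 cont=1 payload=0x15=21: acc |= 21<<7 -> acc=2813 shift=14
  byte[11]=0x0B cont=0 payload=0x0B=11: acc |= 11<<14 -> acc=183037 shift=21 [end]
Varint 6: bytes[9:12] = FD 95 0B -> value 183037 (3 byte(s))

Answer: 9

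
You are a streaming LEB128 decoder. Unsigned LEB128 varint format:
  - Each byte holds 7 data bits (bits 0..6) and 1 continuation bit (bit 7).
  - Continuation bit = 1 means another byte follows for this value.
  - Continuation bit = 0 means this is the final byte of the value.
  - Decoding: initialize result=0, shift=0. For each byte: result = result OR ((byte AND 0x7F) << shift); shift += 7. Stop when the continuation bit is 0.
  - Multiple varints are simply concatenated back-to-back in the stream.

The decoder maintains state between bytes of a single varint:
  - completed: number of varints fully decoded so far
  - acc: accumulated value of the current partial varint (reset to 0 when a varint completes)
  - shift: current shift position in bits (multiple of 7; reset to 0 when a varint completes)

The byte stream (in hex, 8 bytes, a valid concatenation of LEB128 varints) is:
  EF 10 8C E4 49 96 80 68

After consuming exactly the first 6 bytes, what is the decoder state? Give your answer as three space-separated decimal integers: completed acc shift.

byte[0]=0xEF cont=1 payload=0x6F: acc |= 111<<0 -> completed=0 acc=111 shift=7
byte[1]=0x10 cont=0 payload=0x10: varint #1 complete (value=2159); reset -> completed=1 acc=0 shift=0
byte[2]=0x8C cont=1 payload=0x0C: acc |= 12<<0 -> completed=1 acc=12 shift=7
byte[3]=0xE4 cont=1 payload=0x64: acc |= 100<<7 -> completed=1 acc=12812 shift=14
byte[4]=0x49 cont=0 payload=0x49: varint #2 complete (value=1208844); reset -> completed=2 acc=0 shift=0
byte[5]=0x96 cont=1 payload=0x16: acc |= 22<<0 -> completed=2 acc=22 shift=7

Answer: 2 22 7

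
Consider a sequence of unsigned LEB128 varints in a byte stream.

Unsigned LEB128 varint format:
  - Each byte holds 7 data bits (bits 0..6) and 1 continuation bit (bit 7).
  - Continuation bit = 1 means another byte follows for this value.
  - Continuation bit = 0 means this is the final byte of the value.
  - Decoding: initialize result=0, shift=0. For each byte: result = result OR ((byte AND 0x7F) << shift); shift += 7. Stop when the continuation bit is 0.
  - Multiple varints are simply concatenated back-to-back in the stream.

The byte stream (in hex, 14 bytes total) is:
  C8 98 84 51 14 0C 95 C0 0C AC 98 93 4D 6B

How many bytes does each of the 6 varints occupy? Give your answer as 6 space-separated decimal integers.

  byte[0]=0xC8 cont=1 payload=0x48=72: acc |= 72<<0 -> acc=72 shift=7
  byte[1]=0x98 cont=1 payload=0x18=24: acc |= 24<<7 -> acc=3144 shift=14
  byte[2]=0x84 cont=1 payload=0x04=4: acc |= 4<<14 -> acc=68680 shift=21
  byte[3]=0x51 cont=0 payload=0x51=81: acc |= 81<<21 -> acc=169937992 shift=28 [end]
Varint 1: bytes[0:4] = C8 98 84 51 -> value 169937992 (4 byte(s))
  byte[4]=0x14 cont=0 payload=0x14=20: acc |= 20<<0 -> acc=20 shift=7 [end]
Varint 2: bytes[4:5] = 14 -> value 20 (1 byte(s))
  byte[5]=0x0C cont=0 payload=0x0C=12: acc |= 12<<0 -> acc=12 shift=7 [end]
Varint 3: bytes[5:6] = 0C -> value 12 (1 byte(s))
  byte[6]=0x95 cont=1 payload=0x15=21: acc |= 21<<0 -> acc=21 shift=7
  byte[7]=0xC0 cont=1 payload=0x40=64: acc |= 64<<7 -> acc=8213 shift=14
  byte[8]=0x0C cont=0 payload=0x0C=12: acc |= 12<<14 -> acc=204821 shift=21 [end]
Varint 4: bytes[6:9] = 95 C0 0C -> value 204821 (3 byte(s))
  byte[9]=0xAC cont=1 payload=0x2C=44: acc |= 44<<0 -> acc=44 shift=7
  byte[10]=0x98 cont=1 payload=0x18=24: acc |= 24<<7 -> acc=3116 shift=14
  byte[11]=0x93 cont=1 payload=0x13=19: acc |= 19<<14 -> acc=314412 shift=21
  byte[12]=0x4D cont=0 payload=0x4D=77: acc |= 77<<21 -> acc=161795116 shift=28 [end]
Varint 5: bytes[9:13] = AC 98 93 4D -> value 161795116 (4 byte(s))
  byte[13]=0x6B cont=0 payload=0x6B=107: acc |= 107<<0 -> acc=107 shift=7 [end]
Varint 6: bytes[13:14] = 6B -> value 107 (1 byte(s))

Answer: 4 1 1 3 4 1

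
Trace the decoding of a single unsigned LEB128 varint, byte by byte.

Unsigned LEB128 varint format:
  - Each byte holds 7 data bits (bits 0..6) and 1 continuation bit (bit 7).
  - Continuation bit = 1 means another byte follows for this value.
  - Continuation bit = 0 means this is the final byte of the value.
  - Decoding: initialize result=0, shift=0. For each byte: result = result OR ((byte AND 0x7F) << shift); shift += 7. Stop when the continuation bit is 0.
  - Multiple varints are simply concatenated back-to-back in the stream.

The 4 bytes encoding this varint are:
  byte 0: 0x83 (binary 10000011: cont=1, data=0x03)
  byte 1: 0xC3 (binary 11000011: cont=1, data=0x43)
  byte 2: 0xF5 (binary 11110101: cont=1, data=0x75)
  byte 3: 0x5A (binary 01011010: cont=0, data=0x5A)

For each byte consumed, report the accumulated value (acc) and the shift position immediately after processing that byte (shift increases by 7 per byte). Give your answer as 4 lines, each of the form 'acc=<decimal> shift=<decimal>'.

Answer: acc=3 shift=7
acc=8579 shift=14
acc=1925507 shift=21
acc=190669187 shift=28

Derivation:
byte 0=0x83: payload=0x03=3, contrib = 3<<0 = 3; acc -> 3, shift -> 7
byte 1=0xC3: payload=0x43=67, contrib = 67<<7 = 8576; acc -> 8579, shift -> 14
byte 2=0xF5: payload=0x75=117, contrib = 117<<14 = 1916928; acc -> 1925507, shift -> 21
byte 3=0x5A: payload=0x5A=90, contrib = 90<<21 = 188743680; acc -> 190669187, shift -> 28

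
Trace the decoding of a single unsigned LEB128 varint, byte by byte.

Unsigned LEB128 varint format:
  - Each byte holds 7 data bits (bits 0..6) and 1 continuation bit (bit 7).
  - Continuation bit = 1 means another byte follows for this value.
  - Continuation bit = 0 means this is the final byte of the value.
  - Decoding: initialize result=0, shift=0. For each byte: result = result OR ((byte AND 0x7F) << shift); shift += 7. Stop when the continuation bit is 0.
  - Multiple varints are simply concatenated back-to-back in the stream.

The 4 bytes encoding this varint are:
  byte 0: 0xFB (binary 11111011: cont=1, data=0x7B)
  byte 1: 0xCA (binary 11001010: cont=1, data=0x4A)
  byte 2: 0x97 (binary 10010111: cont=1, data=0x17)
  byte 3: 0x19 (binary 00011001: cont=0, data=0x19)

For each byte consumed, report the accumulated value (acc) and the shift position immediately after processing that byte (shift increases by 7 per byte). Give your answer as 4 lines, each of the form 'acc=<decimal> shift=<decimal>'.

Answer: acc=123 shift=7
acc=9595 shift=14
acc=386427 shift=21
acc=52815227 shift=28

Derivation:
byte 0=0xFB: payload=0x7B=123, contrib = 123<<0 = 123; acc -> 123, shift -> 7
byte 1=0xCA: payload=0x4A=74, contrib = 74<<7 = 9472; acc -> 9595, shift -> 14
byte 2=0x97: payload=0x17=23, contrib = 23<<14 = 376832; acc -> 386427, shift -> 21
byte 3=0x19: payload=0x19=25, contrib = 25<<21 = 52428800; acc -> 52815227, shift -> 28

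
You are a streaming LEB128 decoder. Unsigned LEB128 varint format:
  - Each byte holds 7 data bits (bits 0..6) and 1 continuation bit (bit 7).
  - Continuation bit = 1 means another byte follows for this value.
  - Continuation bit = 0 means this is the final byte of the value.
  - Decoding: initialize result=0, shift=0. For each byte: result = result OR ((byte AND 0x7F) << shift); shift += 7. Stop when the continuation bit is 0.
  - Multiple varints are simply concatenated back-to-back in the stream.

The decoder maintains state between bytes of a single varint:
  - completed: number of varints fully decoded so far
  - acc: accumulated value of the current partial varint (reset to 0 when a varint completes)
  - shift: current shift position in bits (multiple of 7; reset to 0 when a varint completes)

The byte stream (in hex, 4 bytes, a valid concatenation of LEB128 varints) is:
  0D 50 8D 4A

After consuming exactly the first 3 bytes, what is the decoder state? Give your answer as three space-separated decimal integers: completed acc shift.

Answer: 2 13 7

Derivation:
byte[0]=0x0D cont=0 payload=0x0D: varint #1 complete (value=13); reset -> completed=1 acc=0 shift=0
byte[1]=0x50 cont=0 payload=0x50: varint #2 complete (value=80); reset -> completed=2 acc=0 shift=0
byte[2]=0x8D cont=1 payload=0x0D: acc |= 13<<0 -> completed=2 acc=13 shift=7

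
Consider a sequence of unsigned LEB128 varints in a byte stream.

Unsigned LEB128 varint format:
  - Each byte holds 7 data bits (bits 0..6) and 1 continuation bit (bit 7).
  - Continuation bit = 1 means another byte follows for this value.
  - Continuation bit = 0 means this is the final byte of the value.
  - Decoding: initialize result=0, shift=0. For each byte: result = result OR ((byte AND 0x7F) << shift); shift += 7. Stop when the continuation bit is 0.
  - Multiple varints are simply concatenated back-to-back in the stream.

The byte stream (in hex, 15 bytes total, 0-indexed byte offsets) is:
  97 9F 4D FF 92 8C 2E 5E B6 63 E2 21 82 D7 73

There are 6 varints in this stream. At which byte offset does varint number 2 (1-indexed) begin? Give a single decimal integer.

  byte[0]=0x97 cont=1 payload=0x17=23: acc |= 23<<0 -> acc=23 shift=7
  byte[1]=0x9F cont=1 payload=0x1F=31: acc |= 31<<7 -> acc=3991 shift=14
  byte[2]=0x4D cont=0 payload=0x4D=77: acc |= 77<<14 -> acc=1265559 shift=21 [end]
Varint 1: bytes[0:3] = 97 9F 4D -> value 1265559 (3 byte(s))
  byte[3]=0xFF cont=1 payload=0x7F=127: acc |= 127<<0 -> acc=127 shift=7
  byte[4]=0x92 cont=1 payload=0x12=18: acc |= 18<<7 -> acc=2431 shift=14
  byte[5]=0x8C cont=1 payload=0x0C=12: acc |= 12<<14 -> acc=199039 shift=21
  byte[6]=0x2E cont=0 payload=0x2E=46: acc |= 46<<21 -> acc=96668031 shift=28 [end]
Varint 2: bytes[3:7] = FF 92 8C 2E -> value 96668031 (4 byte(s))
  byte[7]=0x5E cont=0 payload=0x5E=94: acc |= 94<<0 -> acc=94 shift=7 [end]
Varint 3: bytes[7:8] = 5E -> value 94 (1 byte(s))
  byte[8]=0xB6 cont=1 payload=0x36=54: acc |= 54<<0 -> acc=54 shift=7
  byte[9]=0x63 cont=0 payload=0x63=99: acc |= 99<<7 -> acc=12726 shift=14 [end]
Varint 4: bytes[8:10] = B6 63 -> value 12726 (2 byte(s))
  byte[10]=0xE2 cont=1 payload=0x62=98: acc |= 98<<0 -> acc=98 shift=7
  byte[11]=0x21 cont=0 payload=0x21=33: acc |= 33<<7 -> acc=4322 shift=14 [end]
Varint 5: bytes[10:12] = E2 21 -> value 4322 (2 byte(s))
  byte[12]=0x82 cont=1 payload=0x02=2: acc |= 2<<0 -> acc=2 shift=7
  byte[13]=0xD7 cont=1 payload=0x57=87: acc |= 87<<7 -> acc=11138 shift=14
  byte[14]=0x73 cont=0 payload=0x73=115: acc |= 115<<14 -> acc=1895298 shift=21 [end]
Varint 6: bytes[12:15] = 82 D7 73 -> value 1895298 (3 byte(s))

Answer: 3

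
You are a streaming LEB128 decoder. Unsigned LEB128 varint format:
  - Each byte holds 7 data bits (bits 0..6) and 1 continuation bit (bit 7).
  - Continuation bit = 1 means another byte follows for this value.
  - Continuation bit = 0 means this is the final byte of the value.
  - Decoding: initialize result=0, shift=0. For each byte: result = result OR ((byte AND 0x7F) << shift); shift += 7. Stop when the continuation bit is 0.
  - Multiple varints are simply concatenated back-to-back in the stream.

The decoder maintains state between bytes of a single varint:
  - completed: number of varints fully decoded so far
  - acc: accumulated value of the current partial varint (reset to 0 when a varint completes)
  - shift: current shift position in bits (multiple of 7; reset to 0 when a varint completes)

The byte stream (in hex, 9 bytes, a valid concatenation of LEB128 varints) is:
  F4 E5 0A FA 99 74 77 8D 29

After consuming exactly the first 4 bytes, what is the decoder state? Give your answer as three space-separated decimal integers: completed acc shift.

byte[0]=0xF4 cont=1 payload=0x74: acc |= 116<<0 -> completed=0 acc=116 shift=7
byte[1]=0xE5 cont=1 payload=0x65: acc |= 101<<7 -> completed=0 acc=13044 shift=14
byte[2]=0x0A cont=0 payload=0x0A: varint #1 complete (value=176884); reset -> completed=1 acc=0 shift=0
byte[3]=0xFA cont=1 payload=0x7A: acc |= 122<<0 -> completed=1 acc=122 shift=7

Answer: 1 122 7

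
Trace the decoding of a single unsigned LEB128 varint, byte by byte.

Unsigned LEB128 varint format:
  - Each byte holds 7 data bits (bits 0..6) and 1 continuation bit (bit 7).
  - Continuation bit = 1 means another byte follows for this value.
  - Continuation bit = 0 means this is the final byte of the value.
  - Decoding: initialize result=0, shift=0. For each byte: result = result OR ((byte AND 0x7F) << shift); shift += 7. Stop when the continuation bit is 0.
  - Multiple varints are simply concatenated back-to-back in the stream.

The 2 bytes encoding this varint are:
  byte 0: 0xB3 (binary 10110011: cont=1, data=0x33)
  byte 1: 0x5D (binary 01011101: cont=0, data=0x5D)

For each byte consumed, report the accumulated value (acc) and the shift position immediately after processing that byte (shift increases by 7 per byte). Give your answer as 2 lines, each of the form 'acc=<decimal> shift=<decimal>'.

Answer: acc=51 shift=7
acc=11955 shift=14

Derivation:
byte 0=0xB3: payload=0x33=51, contrib = 51<<0 = 51; acc -> 51, shift -> 7
byte 1=0x5D: payload=0x5D=93, contrib = 93<<7 = 11904; acc -> 11955, shift -> 14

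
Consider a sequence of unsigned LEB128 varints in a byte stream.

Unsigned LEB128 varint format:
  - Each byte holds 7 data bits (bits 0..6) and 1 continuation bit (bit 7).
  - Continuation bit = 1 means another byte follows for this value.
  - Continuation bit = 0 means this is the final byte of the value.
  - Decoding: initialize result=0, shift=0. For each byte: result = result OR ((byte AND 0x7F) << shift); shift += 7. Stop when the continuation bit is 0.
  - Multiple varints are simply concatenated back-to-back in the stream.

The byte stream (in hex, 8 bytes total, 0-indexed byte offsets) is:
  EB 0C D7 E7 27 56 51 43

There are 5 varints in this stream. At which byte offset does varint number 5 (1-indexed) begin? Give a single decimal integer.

Answer: 7

Derivation:
  byte[0]=0xEB cont=1 payload=0x6B=107: acc |= 107<<0 -> acc=107 shift=7
  byte[1]=0x0C cont=0 payload=0x0C=12: acc |= 12<<7 -> acc=1643 shift=14 [end]
Varint 1: bytes[0:2] = EB 0C -> value 1643 (2 byte(s))
  byte[2]=0xD7 cont=1 payload=0x57=87: acc |= 87<<0 -> acc=87 shift=7
  byte[3]=0xE7 cont=1 payload=0x67=103: acc |= 103<<7 -> acc=13271 shift=14
  byte[4]=0x27 cont=0 payload=0x27=39: acc |= 39<<14 -> acc=652247 shift=21 [end]
Varint 2: bytes[2:5] = D7 E7 27 -> value 652247 (3 byte(s))
  byte[5]=0x56 cont=0 payload=0x56=86: acc |= 86<<0 -> acc=86 shift=7 [end]
Varint 3: bytes[5:6] = 56 -> value 86 (1 byte(s))
  byte[6]=0x51 cont=0 payload=0x51=81: acc |= 81<<0 -> acc=81 shift=7 [end]
Varint 4: bytes[6:7] = 51 -> value 81 (1 byte(s))
  byte[7]=0x43 cont=0 payload=0x43=67: acc |= 67<<0 -> acc=67 shift=7 [end]
Varint 5: bytes[7:8] = 43 -> value 67 (1 byte(s))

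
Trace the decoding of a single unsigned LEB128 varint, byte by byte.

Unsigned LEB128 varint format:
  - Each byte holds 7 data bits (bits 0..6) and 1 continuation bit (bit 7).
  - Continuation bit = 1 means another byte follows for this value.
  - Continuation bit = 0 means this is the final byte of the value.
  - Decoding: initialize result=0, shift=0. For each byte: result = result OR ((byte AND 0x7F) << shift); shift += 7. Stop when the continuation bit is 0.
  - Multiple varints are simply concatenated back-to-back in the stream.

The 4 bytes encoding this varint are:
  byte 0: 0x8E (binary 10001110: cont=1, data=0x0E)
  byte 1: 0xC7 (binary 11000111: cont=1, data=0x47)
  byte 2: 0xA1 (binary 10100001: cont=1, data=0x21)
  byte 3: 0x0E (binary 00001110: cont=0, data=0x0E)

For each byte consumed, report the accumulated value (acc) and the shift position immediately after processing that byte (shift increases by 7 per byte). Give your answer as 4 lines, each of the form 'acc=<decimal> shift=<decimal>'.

byte 0=0x8E: payload=0x0E=14, contrib = 14<<0 = 14; acc -> 14, shift -> 7
byte 1=0xC7: payload=0x47=71, contrib = 71<<7 = 9088; acc -> 9102, shift -> 14
byte 2=0xA1: payload=0x21=33, contrib = 33<<14 = 540672; acc -> 549774, shift -> 21
byte 3=0x0E: payload=0x0E=14, contrib = 14<<21 = 29360128; acc -> 29909902, shift -> 28

Answer: acc=14 shift=7
acc=9102 shift=14
acc=549774 shift=21
acc=29909902 shift=28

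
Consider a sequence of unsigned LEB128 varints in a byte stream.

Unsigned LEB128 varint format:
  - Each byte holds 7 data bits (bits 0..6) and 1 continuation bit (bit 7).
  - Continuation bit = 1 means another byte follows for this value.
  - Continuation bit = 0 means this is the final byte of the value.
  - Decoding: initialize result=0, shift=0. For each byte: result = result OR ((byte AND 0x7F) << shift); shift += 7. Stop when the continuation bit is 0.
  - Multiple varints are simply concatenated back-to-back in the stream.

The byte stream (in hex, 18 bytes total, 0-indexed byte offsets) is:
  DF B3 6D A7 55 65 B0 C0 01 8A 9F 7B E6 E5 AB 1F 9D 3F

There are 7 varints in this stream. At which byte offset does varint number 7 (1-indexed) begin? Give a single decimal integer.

  byte[0]=0xDF cont=1 payload=0x5F=95: acc |= 95<<0 -> acc=95 shift=7
  byte[1]=0xB3 cont=1 payload=0x33=51: acc |= 51<<7 -> acc=6623 shift=14
  byte[2]=0x6D cont=0 payload=0x6D=109: acc |= 109<<14 -> acc=1792479 shift=21 [end]
Varint 1: bytes[0:3] = DF B3 6D -> value 1792479 (3 byte(s))
  byte[3]=0xA7 cont=1 payload=0x27=39: acc |= 39<<0 -> acc=39 shift=7
  byte[4]=0x55 cont=0 payload=0x55=85: acc |= 85<<7 -> acc=10919 shift=14 [end]
Varint 2: bytes[3:5] = A7 55 -> value 10919 (2 byte(s))
  byte[5]=0x65 cont=0 payload=0x65=101: acc |= 101<<0 -> acc=101 shift=7 [end]
Varint 3: bytes[5:6] = 65 -> value 101 (1 byte(s))
  byte[6]=0xB0 cont=1 payload=0x30=48: acc |= 48<<0 -> acc=48 shift=7
  byte[7]=0xC0 cont=1 payload=0x40=64: acc |= 64<<7 -> acc=8240 shift=14
  byte[8]=0x01 cont=0 payload=0x01=1: acc |= 1<<14 -> acc=24624 shift=21 [end]
Varint 4: bytes[6:9] = B0 C0 01 -> value 24624 (3 byte(s))
  byte[9]=0x8A cont=1 payload=0x0A=10: acc |= 10<<0 -> acc=10 shift=7
  byte[10]=0x9F cont=1 payload=0x1F=31: acc |= 31<<7 -> acc=3978 shift=14
  byte[11]=0x7B cont=0 payload=0x7B=123: acc |= 123<<14 -> acc=2019210 shift=21 [end]
Varint 5: bytes[9:12] = 8A 9F 7B -> value 2019210 (3 byte(s))
  byte[12]=0xE6 cont=1 payload=0x66=102: acc |= 102<<0 -> acc=102 shift=7
  byte[13]=0xE5 cont=1 payload=0x65=101: acc |= 101<<7 -> acc=13030 shift=14
  byte[14]=0xAB cont=1 payload=0x2B=43: acc |= 43<<14 -> acc=717542 shift=21
  byte[15]=0x1F cont=0 payload=0x1F=31: acc |= 31<<21 -> acc=65729254 shift=28 [end]
Varint 6: bytes[12:16] = E6 E5 AB 1F -> value 65729254 (4 byte(s))
  byte[16]=0x9D cont=1 payload=0x1D=29: acc |= 29<<0 -> acc=29 shift=7
  byte[17]=0x3F cont=0 payload=0x3F=63: acc |= 63<<7 -> acc=8093 shift=14 [end]
Varint 7: bytes[16:18] = 9D 3F -> value 8093 (2 byte(s))

Answer: 16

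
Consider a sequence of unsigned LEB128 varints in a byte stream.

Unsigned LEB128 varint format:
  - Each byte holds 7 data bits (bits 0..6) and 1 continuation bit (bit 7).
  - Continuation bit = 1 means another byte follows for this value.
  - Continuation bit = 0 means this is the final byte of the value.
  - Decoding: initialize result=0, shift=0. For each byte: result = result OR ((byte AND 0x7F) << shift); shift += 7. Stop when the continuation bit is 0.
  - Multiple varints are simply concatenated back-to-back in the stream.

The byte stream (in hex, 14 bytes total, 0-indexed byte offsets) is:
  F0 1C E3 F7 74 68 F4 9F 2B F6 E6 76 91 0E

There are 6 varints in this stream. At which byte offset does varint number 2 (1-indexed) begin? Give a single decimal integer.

Answer: 2

Derivation:
  byte[0]=0xF0 cont=1 payload=0x70=112: acc |= 112<<0 -> acc=112 shift=7
  byte[1]=0x1C cont=0 payload=0x1C=28: acc |= 28<<7 -> acc=3696 shift=14 [end]
Varint 1: bytes[0:2] = F0 1C -> value 3696 (2 byte(s))
  byte[2]=0xE3 cont=1 payload=0x63=99: acc |= 99<<0 -> acc=99 shift=7
  byte[3]=0xF7 cont=1 payload=0x77=119: acc |= 119<<7 -> acc=15331 shift=14
  byte[4]=0x74 cont=0 payload=0x74=116: acc |= 116<<14 -> acc=1915875 shift=21 [end]
Varint 2: bytes[2:5] = E3 F7 74 -> value 1915875 (3 byte(s))
  byte[5]=0x68 cont=0 payload=0x68=104: acc |= 104<<0 -> acc=104 shift=7 [end]
Varint 3: bytes[5:6] = 68 -> value 104 (1 byte(s))
  byte[6]=0xF4 cont=1 payload=0x74=116: acc |= 116<<0 -> acc=116 shift=7
  byte[7]=0x9F cont=1 payload=0x1F=31: acc |= 31<<7 -> acc=4084 shift=14
  byte[8]=0x2B cont=0 payload=0x2B=43: acc |= 43<<14 -> acc=708596 shift=21 [end]
Varint 4: bytes[6:9] = F4 9F 2B -> value 708596 (3 byte(s))
  byte[9]=0xF6 cont=1 payload=0x76=118: acc |= 118<<0 -> acc=118 shift=7
  byte[10]=0xE6 cont=1 payload=0x66=102: acc |= 102<<7 -> acc=13174 shift=14
  byte[11]=0x76 cont=0 payload=0x76=118: acc |= 118<<14 -> acc=1946486 shift=21 [end]
Varint 5: bytes[9:12] = F6 E6 76 -> value 1946486 (3 byte(s))
  byte[12]=0x91 cont=1 payload=0x11=17: acc |= 17<<0 -> acc=17 shift=7
  byte[13]=0x0E cont=0 payload=0x0E=14: acc |= 14<<7 -> acc=1809 shift=14 [end]
Varint 6: bytes[12:14] = 91 0E -> value 1809 (2 byte(s))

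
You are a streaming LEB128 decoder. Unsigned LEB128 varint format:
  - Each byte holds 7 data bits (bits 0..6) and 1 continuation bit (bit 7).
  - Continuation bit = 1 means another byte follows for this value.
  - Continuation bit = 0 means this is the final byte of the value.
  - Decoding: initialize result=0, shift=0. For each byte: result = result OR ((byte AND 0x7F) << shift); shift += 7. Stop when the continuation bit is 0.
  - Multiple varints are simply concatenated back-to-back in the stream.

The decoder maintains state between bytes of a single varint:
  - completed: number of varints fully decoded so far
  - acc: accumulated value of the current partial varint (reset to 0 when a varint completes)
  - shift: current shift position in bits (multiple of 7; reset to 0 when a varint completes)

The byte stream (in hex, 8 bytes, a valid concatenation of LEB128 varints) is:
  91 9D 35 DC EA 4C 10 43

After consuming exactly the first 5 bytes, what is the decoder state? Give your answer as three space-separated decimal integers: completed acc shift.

Answer: 1 13660 14

Derivation:
byte[0]=0x91 cont=1 payload=0x11: acc |= 17<<0 -> completed=0 acc=17 shift=7
byte[1]=0x9D cont=1 payload=0x1D: acc |= 29<<7 -> completed=0 acc=3729 shift=14
byte[2]=0x35 cont=0 payload=0x35: varint #1 complete (value=872081); reset -> completed=1 acc=0 shift=0
byte[3]=0xDC cont=1 payload=0x5C: acc |= 92<<0 -> completed=1 acc=92 shift=7
byte[4]=0xEA cont=1 payload=0x6A: acc |= 106<<7 -> completed=1 acc=13660 shift=14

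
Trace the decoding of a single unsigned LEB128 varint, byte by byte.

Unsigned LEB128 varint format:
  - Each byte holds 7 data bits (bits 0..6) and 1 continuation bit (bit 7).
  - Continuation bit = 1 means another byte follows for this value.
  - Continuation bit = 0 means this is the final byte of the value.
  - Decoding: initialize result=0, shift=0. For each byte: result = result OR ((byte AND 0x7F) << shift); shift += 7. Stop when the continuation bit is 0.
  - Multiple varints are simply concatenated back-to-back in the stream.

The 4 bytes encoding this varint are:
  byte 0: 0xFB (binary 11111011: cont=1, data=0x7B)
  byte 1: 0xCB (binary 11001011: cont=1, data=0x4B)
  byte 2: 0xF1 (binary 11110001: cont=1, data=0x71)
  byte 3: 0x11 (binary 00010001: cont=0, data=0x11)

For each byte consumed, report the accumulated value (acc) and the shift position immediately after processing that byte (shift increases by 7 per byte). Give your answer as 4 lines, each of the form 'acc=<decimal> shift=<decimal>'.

Answer: acc=123 shift=7
acc=9723 shift=14
acc=1861115 shift=21
acc=37512699 shift=28

Derivation:
byte 0=0xFB: payload=0x7B=123, contrib = 123<<0 = 123; acc -> 123, shift -> 7
byte 1=0xCB: payload=0x4B=75, contrib = 75<<7 = 9600; acc -> 9723, shift -> 14
byte 2=0xF1: payload=0x71=113, contrib = 113<<14 = 1851392; acc -> 1861115, shift -> 21
byte 3=0x11: payload=0x11=17, contrib = 17<<21 = 35651584; acc -> 37512699, shift -> 28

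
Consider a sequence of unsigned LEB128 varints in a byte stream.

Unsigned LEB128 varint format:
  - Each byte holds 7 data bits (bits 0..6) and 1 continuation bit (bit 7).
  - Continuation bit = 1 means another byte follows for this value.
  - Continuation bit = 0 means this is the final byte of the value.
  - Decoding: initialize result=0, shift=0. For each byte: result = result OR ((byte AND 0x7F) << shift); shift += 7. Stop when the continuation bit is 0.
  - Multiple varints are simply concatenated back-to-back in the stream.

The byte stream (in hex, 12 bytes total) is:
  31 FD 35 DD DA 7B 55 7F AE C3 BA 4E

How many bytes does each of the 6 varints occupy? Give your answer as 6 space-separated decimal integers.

  byte[0]=0x31 cont=0 payload=0x31=49: acc |= 49<<0 -> acc=49 shift=7 [end]
Varint 1: bytes[0:1] = 31 -> value 49 (1 byte(s))
  byte[1]=0xFD cont=1 payload=0x7D=125: acc |= 125<<0 -> acc=125 shift=7
  byte[2]=0x35 cont=0 payload=0x35=53: acc |= 53<<7 -> acc=6909 shift=14 [end]
Varint 2: bytes[1:3] = FD 35 -> value 6909 (2 byte(s))
  byte[3]=0xDD cont=1 payload=0x5D=93: acc |= 93<<0 -> acc=93 shift=7
  byte[4]=0xDA cont=1 payload=0x5A=90: acc |= 90<<7 -> acc=11613 shift=14
  byte[5]=0x7B cont=0 payload=0x7B=123: acc |= 123<<14 -> acc=2026845 shift=21 [end]
Varint 3: bytes[3:6] = DD DA 7B -> value 2026845 (3 byte(s))
  byte[6]=0x55 cont=0 payload=0x55=85: acc |= 85<<0 -> acc=85 shift=7 [end]
Varint 4: bytes[6:7] = 55 -> value 85 (1 byte(s))
  byte[7]=0x7F cont=0 payload=0x7F=127: acc |= 127<<0 -> acc=127 shift=7 [end]
Varint 5: bytes[7:8] = 7F -> value 127 (1 byte(s))
  byte[8]=0xAE cont=1 payload=0x2E=46: acc |= 46<<0 -> acc=46 shift=7
  byte[9]=0xC3 cont=1 payload=0x43=67: acc |= 67<<7 -> acc=8622 shift=14
  byte[10]=0xBA cont=1 payload=0x3A=58: acc |= 58<<14 -> acc=958894 shift=21
  byte[11]=0x4E cont=0 payload=0x4E=78: acc |= 78<<21 -> acc=164536750 shift=28 [end]
Varint 6: bytes[8:12] = AE C3 BA 4E -> value 164536750 (4 byte(s))

Answer: 1 2 3 1 1 4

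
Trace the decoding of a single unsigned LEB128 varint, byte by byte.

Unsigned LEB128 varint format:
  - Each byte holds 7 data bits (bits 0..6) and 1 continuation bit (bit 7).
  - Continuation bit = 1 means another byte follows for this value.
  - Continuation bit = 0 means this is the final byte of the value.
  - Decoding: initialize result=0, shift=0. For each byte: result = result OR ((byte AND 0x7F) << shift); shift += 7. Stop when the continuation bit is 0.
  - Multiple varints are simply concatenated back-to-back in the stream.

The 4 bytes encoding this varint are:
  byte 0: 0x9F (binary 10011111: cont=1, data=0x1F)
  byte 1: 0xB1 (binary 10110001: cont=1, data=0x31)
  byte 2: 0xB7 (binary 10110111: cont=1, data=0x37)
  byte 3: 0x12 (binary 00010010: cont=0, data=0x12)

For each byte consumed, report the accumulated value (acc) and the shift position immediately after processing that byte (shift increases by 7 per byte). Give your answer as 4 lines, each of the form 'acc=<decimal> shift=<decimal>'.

Answer: acc=31 shift=7
acc=6303 shift=14
acc=907423 shift=21
acc=38656159 shift=28

Derivation:
byte 0=0x9F: payload=0x1F=31, contrib = 31<<0 = 31; acc -> 31, shift -> 7
byte 1=0xB1: payload=0x31=49, contrib = 49<<7 = 6272; acc -> 6303, shift -> 14
byte 2=0xB7: payload=0x37=55, contrib = 55<<14 = 901120; acc -> 907423, shift -> 21
byte 3=0x12: payload=0x12=18, contrib = 18<<21 = 37748736; acc -> 38656159, shift -> 28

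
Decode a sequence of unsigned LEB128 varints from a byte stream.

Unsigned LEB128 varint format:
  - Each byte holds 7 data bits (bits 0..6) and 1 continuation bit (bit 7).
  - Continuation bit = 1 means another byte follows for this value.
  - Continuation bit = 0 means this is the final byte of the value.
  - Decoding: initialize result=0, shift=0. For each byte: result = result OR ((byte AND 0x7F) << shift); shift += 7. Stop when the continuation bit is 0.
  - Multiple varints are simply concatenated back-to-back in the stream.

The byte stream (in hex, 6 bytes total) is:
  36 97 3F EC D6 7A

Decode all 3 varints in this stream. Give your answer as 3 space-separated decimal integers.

Answer: 54 8087 2009964

Derivation:
  byte[0]=0x36 cont=0 payload=0x36=54: acc |= 54<<0 -> acc=54 shift=7 [end]
Varint 1: bytes[0:1] = 36 -> value 54 (1 byte(s))
  byte[1]=0x97 cont=1 payload=0x17=23: acc |= 23<<0 -> acc=23 shift=7
  byte[2]=0x3F cont=0 payload=0x3F=63: acc |= 63<<7 -> acc=8087 shift=14 [end]
Varint 2: bytes[1:3] = 97 3F -> value 8087 (2 byte(s))
  byte[3]=0xEC cont=1 payload=0x6C=108: acc |= 108<<0 -> acc=108 shift=7
  byte[4]=0xD6 cont=1 payload=0x56=86: acc |= 86<<7 -> acc=11116 shift=14
  byte[5]=0x7A cont=0 payload=0x7A=122: acc |= 122<<14 -> acc=2009964 shift=21 [end]
Varint 3: bytes[3:6] = EC D6 7A -> value 2009964 (3 byte(s))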